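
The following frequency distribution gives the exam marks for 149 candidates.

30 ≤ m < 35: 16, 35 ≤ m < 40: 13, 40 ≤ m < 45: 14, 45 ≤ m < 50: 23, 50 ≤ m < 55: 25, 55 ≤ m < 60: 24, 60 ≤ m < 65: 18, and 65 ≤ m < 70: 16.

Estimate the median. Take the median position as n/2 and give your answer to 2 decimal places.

51.70

Cumulative frequencies: 16, 29, 43, 66, 91, 115, 133, 149
n = 149; position = n/2 = 74.5.
This falls in the class 50 ≤ m < 55: L = 50, F = 66, f = 25, h = 5.
Median ≈ 50 + ((74.5 − 66) / 25) × 5 = 51.7000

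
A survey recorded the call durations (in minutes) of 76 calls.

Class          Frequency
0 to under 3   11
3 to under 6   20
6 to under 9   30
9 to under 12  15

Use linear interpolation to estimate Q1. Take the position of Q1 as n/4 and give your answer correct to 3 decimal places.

4.200

Cumulative frequencies: 11, 31, 61, 76
n = 76; position = n/4 = 19.
This falls in the class 3 to under 6: L = 3, F = 11, f = 20, h = 3.
Lower quartile ≈ 3 + ((19 − 11) / 20) × 3 = 4.2000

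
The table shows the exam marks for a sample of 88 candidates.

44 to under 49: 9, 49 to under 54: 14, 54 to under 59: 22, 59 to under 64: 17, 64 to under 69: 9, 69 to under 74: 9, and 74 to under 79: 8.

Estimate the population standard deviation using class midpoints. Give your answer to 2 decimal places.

8.73

Midpoints: 46.5, 51.5, 56.5, 61.5, 66.5, 71.5, 76.5
n = 88, Σfm = 5282, mean = 60.0227
Σfm² = 323748
Σf(m − x̄)² = Σfm² − (Σfm)²/n = 323748 − 5282²/88 = 6707.9545
Population variance = 6707.9545 / 88 = 76.2268
Standard deviation = √76.2268 = 8.7308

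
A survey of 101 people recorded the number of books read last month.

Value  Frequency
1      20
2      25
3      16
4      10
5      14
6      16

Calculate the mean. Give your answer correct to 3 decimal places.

3.208

Values: 1, 2, 3, 4, 5, 6
Σfx = 20×1 + 25×2 + 16×3 + 10×4 + 14×5 + 16×6 = 324
n = Σf = 101
Mean = 324 / 101 = 3.2079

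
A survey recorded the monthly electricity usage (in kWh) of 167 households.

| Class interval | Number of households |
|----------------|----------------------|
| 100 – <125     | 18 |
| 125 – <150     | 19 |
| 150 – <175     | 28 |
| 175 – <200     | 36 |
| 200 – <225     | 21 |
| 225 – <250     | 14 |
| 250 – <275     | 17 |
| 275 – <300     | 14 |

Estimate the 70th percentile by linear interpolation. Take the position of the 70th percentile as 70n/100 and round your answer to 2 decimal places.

Cumulative frequencies: 18, 37, 65, 101, 122, 136, 153, 167
n = 167; position = 70n/100 = 116.9.
This falls in the class 200 – <225: L = 200, F = 101, f = 21, h = 25.
70th percentile ≈ 200 + ((116.9 − 101) / 21) × 25 = 218.9286

218.93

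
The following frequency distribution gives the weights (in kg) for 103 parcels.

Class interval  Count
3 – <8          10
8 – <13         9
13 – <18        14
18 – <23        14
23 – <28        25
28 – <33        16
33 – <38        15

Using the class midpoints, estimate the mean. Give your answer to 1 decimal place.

Midpoints: 5.5, 10.5, 15.5, 20.5, 25.5, 30.5, 35.5
Σfm = 10×5.5 + 9×10.5 + 14×15.5 + 14×20.5 + 25×25.5 + 16×30.5 + 15×35.5 = 2311.5
n = Σf = 103
Mean = 2311.5 / 103 = 22.4417

22.4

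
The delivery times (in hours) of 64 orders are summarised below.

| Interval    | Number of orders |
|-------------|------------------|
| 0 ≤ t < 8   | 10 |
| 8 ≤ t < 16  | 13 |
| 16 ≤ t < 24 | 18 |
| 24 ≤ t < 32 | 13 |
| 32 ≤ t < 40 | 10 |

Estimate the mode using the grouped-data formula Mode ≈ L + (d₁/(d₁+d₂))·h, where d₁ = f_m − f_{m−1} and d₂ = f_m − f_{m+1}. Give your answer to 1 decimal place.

20.0

Modal class: 16 ≤ t < 24 (highest frequency 18).
d₁ = 18 − 13 = 5, d₂ = 18 − 13 = 5
Mode ≈ 16 + (5/(5+5)) × 8 = 16 + 4.0000 = 20.0000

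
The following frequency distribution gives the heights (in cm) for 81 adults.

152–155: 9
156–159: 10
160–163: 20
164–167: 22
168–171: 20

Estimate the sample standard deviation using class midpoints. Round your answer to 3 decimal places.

5.172

Midpoints: 153.5, 157.5, 161.5, 165.5, 169.5
n = 81, Σfm = 13217.5, mean = 163.1790
Σfm² = 2158958.25
Σf(m − x̄)² = Σfm² − (Σfm)²/n = 2158958.25 − 13217.5²/81 = 2139.6543
Sample variance = 2139.6543 / 80 = 26.7457
Standard deviation = √26.7457 = 5.1716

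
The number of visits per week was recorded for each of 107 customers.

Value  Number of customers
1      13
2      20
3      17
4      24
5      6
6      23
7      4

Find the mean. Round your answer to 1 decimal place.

3.7

Values: 1, 2, 3, 4, 5, 6, 7
Σfx = 13×1 + 20×2 + 17×3 + 24×4 + 6×5 + 23×6 + 4×7 = 396
n = Σf = 107
Mean = 396 / 107 = 3.7009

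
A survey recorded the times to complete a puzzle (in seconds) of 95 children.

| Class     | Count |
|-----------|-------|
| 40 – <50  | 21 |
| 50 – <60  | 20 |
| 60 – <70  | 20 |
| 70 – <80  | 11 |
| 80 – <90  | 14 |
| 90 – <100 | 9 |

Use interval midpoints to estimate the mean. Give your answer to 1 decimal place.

65.4

Midpoints: 45, 55, 65, 75, 85, 95
Σfm = 21×45 + 20×55 + 20×65 + 11×75 + 14×85 + 9×95 = 6215
n = Σf = 95
Mean = 6215 / 95 = 65.4211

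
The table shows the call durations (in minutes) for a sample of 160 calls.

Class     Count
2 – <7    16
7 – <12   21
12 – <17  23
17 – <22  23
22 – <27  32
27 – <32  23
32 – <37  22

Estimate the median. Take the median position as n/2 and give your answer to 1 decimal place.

Cumulative frequencies: 16, 37, 60, 83, 115, 138, 160
n = 160; position = n/2 = 80.
This falls in the class 17 – <22: L = 17, F = 60, f = 23, h = 5.
Median ≈ 17 + ((80 − 60) / 23) × 5 = 21.3478

21.3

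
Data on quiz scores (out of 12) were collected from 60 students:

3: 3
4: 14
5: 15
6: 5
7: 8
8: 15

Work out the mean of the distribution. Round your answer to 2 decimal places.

Values: 3, 4, 5, 6, 7, 8
Σfx = 3×3 + 14×4 + 15×5 + 5×6 + 8×7 + 15×8 = 346
n = Σf = 60
Mean = 346 / 60 = 5.7667

5.77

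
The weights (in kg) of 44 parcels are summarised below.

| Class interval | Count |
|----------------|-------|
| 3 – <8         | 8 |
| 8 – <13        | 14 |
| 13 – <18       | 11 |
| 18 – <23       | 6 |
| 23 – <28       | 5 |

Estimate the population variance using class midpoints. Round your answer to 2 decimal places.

38.38

Midpoints: 5.5, 10.5, 15.5, 20.5, 25.5
n = 44, Σfm = 612, mean = 13.9091
Σfm² = 10201
Σf(m − x̄)² = Σfm² − (Σfm)²/n = 10201 − 612²/44 = 1688.6364
Population variance = 1688.6364 / 44 = 38.3781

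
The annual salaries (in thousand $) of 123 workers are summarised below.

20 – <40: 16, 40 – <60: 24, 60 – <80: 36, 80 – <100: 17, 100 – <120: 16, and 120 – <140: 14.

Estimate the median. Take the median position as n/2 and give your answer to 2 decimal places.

Cumulative frequencies: 16, 40, 76, 93, 109, 123
n = 123; position = n/2 = 61.5.
This falls in the class 60 – <80: L = 60, F = 40, f = 36, h = 20.
Median ≈ 60 + ((61.5 − 40) / 36) × 20 = 71.9444

71.94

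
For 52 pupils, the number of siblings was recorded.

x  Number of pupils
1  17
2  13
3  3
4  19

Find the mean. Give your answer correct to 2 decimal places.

2.46

Values: 1, 2, 3, 4
Σfx = 17×1 + 13×2 + 3×3 + 19×4 = 128
n = Σf = 52
Mean = 128 / 52 = 2.4615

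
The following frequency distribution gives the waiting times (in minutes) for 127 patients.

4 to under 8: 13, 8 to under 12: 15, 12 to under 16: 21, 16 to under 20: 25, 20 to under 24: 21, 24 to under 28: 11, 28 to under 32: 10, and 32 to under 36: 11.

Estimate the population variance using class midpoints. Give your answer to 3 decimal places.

65.922

Midpoints: 6, 10, 14, 18, 22, 26, 30, 34
n = 127, Σfm = 2394, mean = 18.8504
Σfm² = 53500
Σf(m − x̄)² = Σfm² − (Σfm)²/n = 53500 − 2394²/127 = 8372.1575
Population variance = 8372.1575 / 127 = 65.9225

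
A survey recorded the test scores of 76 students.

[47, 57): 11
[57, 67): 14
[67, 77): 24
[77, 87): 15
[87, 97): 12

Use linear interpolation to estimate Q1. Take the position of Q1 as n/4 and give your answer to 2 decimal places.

Cumulative frequencies: 11, 25, 49, 64, 76
n = 76; position = n/4 = 19.
This falls in the class [57, 67): L = 57, F = 11, f = 14, h = 10.
Lower quartile ≈ 57 + ((19 − 11) / 14) × 10 = 62.7143

62.71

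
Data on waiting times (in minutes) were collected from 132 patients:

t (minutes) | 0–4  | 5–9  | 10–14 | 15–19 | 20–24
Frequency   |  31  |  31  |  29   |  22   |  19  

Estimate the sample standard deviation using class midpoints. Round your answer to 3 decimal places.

Midpoints: 2, 7, 12, 17, 22
n = 132, Σfm = 1419, mean = 10.7500
Σfm² = 21373
Σf(m − x̄)² = Σfm² − (Σfm)²/n = 21373 − 1419²/132 = 6118.7500
Sample variance = 6118.7500 / 131 = 46.7080
Standard deviation = √46.7080 = 6.8343

6.834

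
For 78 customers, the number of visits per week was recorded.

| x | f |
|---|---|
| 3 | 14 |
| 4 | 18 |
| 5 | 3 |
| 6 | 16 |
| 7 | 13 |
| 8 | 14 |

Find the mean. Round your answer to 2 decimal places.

5.49

Values: 3, 4, 5, 6, 7, 8
Σfx = 14×3 + 18×4 + 3×5 + 16×6 + 13×7 + 14×8 = 428
n = Σf = 78
Mean = 428 / 78 = 5.4872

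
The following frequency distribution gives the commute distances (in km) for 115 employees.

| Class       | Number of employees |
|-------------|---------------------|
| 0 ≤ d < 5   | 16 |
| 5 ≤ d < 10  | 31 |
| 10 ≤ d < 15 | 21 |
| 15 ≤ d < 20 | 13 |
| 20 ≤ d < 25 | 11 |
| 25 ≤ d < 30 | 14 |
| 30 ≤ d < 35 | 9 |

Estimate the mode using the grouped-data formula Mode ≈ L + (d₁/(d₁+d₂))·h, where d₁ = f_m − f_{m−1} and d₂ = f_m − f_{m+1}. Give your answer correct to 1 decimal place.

8.0

Modal class: 5 ≤ d < 10 (highest frequency 31).
d₁ = 31 − 16 = 15, d₂ = 31 − 21 = 10
Mode ≈ 5 + (15/(15+10)) × 5 = 5 + 3.0000 = 8.0000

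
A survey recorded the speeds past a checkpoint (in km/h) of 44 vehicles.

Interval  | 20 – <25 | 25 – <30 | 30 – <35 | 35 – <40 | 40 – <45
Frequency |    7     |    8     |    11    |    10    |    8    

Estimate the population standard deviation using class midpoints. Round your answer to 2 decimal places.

6.64

Midpoints: 22.5, 27.5, 32.5, 37.5, 42.5
n = 44, Σfm = 1450, mean = 32.9545
Σfm² = 49725
Σf(m − x̄)² = Σfm² − (Σfm)²/n = 49725 − 1450²/44 = 1940.9091
Population variance = 1940.9091 / 44 = 44.1116
Standard deviation = √44.1116 = 6.6417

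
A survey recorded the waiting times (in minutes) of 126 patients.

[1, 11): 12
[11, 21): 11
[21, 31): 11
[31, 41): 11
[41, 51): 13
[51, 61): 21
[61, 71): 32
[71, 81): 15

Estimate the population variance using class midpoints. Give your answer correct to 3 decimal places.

Midpoints: 6, 16, 26, 36, 46, 56, 66, 76
n = 126, Σfm = 5956, mean = 47.2698
Σfm² = 344336
Σf(m − x̄)² = Σfm² − (Σfm)²/n = 344336 − 5956²/126 = 62796.8254
Population variance = 62796.8254 / 126 = 498.3875

498.388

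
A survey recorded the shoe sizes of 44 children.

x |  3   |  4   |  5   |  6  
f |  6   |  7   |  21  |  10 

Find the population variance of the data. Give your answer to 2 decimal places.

0.89

Values: 3, 4, 5, 6
n = 44, Σfx = 211, mean = 4.7955
Σfx² = 1051
Σf(x − x̄)² = Σfx² − (Σfx)²/n = 1051 − 211²/44 = 39.1591
Population variance = 39.1591 / 44 = 0.8900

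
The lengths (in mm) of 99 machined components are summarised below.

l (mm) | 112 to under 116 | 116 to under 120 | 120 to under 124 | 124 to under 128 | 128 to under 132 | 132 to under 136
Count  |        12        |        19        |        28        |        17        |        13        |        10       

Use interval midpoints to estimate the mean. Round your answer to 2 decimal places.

Midpoints: 114, 118, 122, 126, 130, 134
Σfm = 12×114 + 19×118 + 28×122 + 17×126 + 13×130 + 10×134 = 12198
n = Σf = 99
Mean = 12198 / 99 = 123.2121

123.21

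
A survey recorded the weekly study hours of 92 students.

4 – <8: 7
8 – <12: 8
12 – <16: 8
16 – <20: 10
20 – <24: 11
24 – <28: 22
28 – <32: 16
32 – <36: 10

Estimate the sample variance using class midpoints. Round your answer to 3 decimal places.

Midpoints: 6, 10, 14, 18, 22, 26, 30, 34
n = 92, Σfm = 2048, mean = 22.2609
Σfm² = 52016
Σf(m − x̄)² = Σfm² − (Σfm)²/n = 52016 − 2048²/92 = 6425.7391
Sample variance = 6425.7391 / 91 = 70.6125

70.613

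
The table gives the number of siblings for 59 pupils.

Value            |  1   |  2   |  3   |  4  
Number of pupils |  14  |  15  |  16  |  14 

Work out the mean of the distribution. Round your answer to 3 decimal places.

Values: 1, 2, 3, 4
Σfx = 14×1 + 15×2 + 16×3 + 14×4 = 148
n = Σf = 59
Mean = 148 / 59 = 2.5085

2.508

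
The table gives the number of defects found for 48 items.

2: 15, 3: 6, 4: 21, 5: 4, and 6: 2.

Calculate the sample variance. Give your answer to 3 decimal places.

1.312

Values: 2, 3, 4, 5, 6
n = 48, Σfx = 164, mean = 3.4167
Σfx² = 622
Σf(x − x̄)² = Σfx² − (Σfx)²/n = 622 − 164²/48 = 61.6667
Sample variance = 61.6667 / 47 = 1.3121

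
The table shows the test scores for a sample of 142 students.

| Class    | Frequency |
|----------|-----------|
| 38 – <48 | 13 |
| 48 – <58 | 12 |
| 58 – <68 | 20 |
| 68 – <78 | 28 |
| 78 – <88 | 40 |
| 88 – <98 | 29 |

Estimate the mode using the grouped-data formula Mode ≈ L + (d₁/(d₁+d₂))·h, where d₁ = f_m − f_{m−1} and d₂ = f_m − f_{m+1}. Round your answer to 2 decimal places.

83.22

Modal class: 78 – <88 (highest frequency 40).
d₁ = 40 − 28 = 12, d₂ = 40 − 29 = 11
Mode ≈ 78 + (12/(12+11)) × 10 = 78 + 5.2174 = 83.2174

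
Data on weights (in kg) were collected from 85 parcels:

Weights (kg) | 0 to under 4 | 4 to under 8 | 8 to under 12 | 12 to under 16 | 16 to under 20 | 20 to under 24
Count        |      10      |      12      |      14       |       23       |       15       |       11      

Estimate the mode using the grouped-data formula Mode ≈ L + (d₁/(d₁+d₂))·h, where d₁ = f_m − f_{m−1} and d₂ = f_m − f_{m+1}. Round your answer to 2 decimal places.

14.12

Modal class: 12 to under 16 (highest frequency 23).
d₁ = 23 − 14 = 9, d₂ = 23 − 15 = 8
Mode ≈ 12 + (9/(9+8)) × 4 = 12 + 2.1176 = 14.1176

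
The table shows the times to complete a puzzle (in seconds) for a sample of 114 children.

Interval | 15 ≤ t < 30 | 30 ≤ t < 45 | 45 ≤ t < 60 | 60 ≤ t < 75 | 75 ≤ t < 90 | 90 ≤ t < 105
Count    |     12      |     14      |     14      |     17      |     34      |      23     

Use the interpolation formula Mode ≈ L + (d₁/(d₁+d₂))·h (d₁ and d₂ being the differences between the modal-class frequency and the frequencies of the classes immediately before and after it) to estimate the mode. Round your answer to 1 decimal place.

Modal class: 75 ≤ t < 90 (highest frequency 34).
d₁ = 34 − 17 = 17, d₂ = 34 − 23 = 11
Mode ≈ 75 + (17/(17+11)) × 15 = 75 + 9.1071 = 84.1071

84.1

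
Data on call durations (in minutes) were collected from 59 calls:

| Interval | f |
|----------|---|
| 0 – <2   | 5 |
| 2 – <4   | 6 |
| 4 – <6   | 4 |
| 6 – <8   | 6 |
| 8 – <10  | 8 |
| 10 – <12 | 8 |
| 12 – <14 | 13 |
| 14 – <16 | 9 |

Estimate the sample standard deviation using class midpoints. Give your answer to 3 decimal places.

Midpoints: 1, 3, 5, 7, 9, 11, 13, 15
n = 59, Σfm = 549, mean = 9.3051
Σfm² = 6291
Σf(m − x̄)² = Σfm² − (Σfm)²/n = 6291 − 549²/59 = 1182.5085
Sample variance = 1182.5085 / 58 = 20.3881
Standard deviation = √20.3881 = 4.5153

4.515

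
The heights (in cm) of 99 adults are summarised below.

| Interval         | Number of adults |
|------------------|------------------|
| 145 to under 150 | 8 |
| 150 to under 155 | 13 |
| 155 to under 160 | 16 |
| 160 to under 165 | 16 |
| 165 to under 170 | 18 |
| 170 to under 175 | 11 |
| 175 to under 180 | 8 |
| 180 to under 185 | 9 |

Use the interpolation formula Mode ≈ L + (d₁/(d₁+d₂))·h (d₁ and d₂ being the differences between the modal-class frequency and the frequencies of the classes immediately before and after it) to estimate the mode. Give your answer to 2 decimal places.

166.11

Modal class: 165 to under 170 (highest frequency 18).
d₁ = 18 − 16 = 2, d₂ = 18 − 11 = 7
Mode ≈ 165 + (2/(2+7)) × 5 = 165 + 1.1111 = 166.1111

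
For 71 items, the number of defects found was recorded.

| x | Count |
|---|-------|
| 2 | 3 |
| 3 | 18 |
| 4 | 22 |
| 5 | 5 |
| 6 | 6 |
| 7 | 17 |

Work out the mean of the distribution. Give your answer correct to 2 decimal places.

4.62

Values: 2, 3, 4, 5, 6, 7
Σfx = 3×2 + 18×3 + 22×4 + 5×5 + 6×6 + 17×7 = 328
n = Σf = 71
Mean = 328 / 71 = 4.6197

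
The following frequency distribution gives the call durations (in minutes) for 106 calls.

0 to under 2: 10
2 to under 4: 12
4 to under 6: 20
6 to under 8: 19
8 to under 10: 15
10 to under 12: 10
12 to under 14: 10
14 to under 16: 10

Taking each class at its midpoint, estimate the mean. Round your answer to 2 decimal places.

7.58

Midpoints: 1, 3, 5, 7, 9, 11, 13, 15
Σfm = 10×1 + 12×3 + 20×5 + 19×7 + 15×9 + 10×11 + 10×13 + 10×15 = 804
n = Σf = 106
Mean = 804 / 106 = 7.5849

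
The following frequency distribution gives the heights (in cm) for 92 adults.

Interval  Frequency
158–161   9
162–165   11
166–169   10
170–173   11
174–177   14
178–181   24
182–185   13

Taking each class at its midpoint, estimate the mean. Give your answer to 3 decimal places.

173.326

Midpoints: 159.5, 163.5, 167.5, 171.5, 175.5, 179.5, 183.5
Σfm = 9×159.5 + 11×163.5 + 10×167.5 + 11×171.5 + 14×175.5 + 24×179.5 + 13×183.5 = 15946
n = Σf = 92
Mean = 15946 / 92 = 173.3261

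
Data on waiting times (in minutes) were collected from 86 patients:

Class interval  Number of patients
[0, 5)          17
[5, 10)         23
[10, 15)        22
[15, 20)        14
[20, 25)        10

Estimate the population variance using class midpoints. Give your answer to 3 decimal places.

Midpoints: 2.5, 7.5, 12.5, 17.5, 22.5
n = 86, Σfm = 960, mean = 11.1628
Σfm² = 14187.5
Σf(m − x̄)² = Σfm² − (Σfm)²/n = 14187.5 − 960²/86 = 3471.2209
Population variance = 3471.2209 / 86 = 40.3630

40.363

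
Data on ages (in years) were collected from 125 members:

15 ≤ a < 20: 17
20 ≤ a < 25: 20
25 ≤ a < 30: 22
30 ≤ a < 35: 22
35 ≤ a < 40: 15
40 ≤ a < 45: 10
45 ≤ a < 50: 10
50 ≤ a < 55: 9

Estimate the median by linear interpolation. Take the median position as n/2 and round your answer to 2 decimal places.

Cumulative frequencies: 17, 37, 59, 81, 96, 106, 116, 125
n = 125; position = n/2 = 62.5.
This falls in the class 30 ≤ a < 35: L = 30, F = 59, f = 22, h = 5.
Median ≈ 30 + ((62.5 − 59) / 22) × 5 = 30.7955

30.80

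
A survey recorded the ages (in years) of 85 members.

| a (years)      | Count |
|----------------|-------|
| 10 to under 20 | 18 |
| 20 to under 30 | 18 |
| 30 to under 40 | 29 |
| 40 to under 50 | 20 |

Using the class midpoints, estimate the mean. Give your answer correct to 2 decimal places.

Midpoints: 15, 25, 35, 45
Σfm = 18×15 + 18×25 + 29×35 + 20×45 = 2635
n = Σf = 85
Mean = 2635 / 85 = 31.0000

31.00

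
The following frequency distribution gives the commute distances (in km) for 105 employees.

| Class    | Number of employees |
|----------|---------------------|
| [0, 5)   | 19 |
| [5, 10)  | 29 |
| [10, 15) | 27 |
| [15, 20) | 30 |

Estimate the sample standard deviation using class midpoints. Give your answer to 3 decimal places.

Midpoints: 2.5, 7.5, 12.5, 17.5
n = 105, Σfm = 1127.5, mean = 10.7381
Σfm² = 15156.25
Σf(m − x̄)² = Σfm² − (Σfm)²/n = 15156.25 − 1127.5²/105 = 3049.0476
Sample variance = 3049.0476 / 104 = 29.3178
Standard deviation = √29.3178 = 5.4146

5.415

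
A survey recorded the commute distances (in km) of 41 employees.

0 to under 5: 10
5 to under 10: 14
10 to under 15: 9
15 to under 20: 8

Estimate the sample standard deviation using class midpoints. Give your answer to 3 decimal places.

Midpoints: 2.5, 7.5, 12.5, 17.5
n = 41, Σfm = 382.5, mean = 9.3293
Σfm² = 4706.25
Σf(m − x̄)² = Σfm² − (Σfm)²/n = 4706.25 − 382.5²/41 = 1137.8049
Sample variance = 1137.8049 / 40 = 28.4451
Standard deviation = √28.4451 = 5.3334

5.333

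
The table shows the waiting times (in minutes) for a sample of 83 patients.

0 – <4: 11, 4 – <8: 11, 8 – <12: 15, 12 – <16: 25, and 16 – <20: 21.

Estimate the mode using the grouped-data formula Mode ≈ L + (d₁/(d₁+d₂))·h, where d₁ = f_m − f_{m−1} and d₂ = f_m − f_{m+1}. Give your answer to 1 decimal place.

Modal class: 12 – <16 (highest frequency 25).
d₁ = 25 − 15 = 10, d₂ = 25 − 21 = 4
Mode ≈ 12 + (10/(10+4)) × 4 = 12 + 2.8571 = 14.8571

14.9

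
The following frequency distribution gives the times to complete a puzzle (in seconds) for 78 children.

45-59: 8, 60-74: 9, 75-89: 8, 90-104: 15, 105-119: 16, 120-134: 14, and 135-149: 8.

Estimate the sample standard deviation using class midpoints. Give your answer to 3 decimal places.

27.342

Midpoints: 52, 67, 82, 97, 112, 127, 142
n = 78, Σfm = 7836, mean = 100.4615
Σfm² = 844782
Σf(m − x̄)² = Σfm² − (Σfm)²/n = 844782 − 7836²/78 = 57565.3846
Sample variance = 57565.3846 / 77 = 747.6024
Standard deviation = √747.6024 = 27.3423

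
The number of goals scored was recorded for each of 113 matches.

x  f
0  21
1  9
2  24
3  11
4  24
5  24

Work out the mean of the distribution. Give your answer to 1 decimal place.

Values: 0, 1, 2, 3, 4, 5
Σfx = 21×0 + 9×1 + 24×2 + 11×3 + 24×4 + 24×5 = 306
n = Σf = 113
Mean = 306 / 113 = 2.7080

2.7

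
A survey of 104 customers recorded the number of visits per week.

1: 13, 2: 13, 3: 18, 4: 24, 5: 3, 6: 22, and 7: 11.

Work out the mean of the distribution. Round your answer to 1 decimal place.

4.0

Values: 1, 2, 3, 4, 5, 6, 7
Σfx = 13×1 + 13×2 + 18×3 + 24×4 + 3×5 + 22×6 + 11×7 = 413
n = Σf = 104
Mean = 413 / 104 = 3.9712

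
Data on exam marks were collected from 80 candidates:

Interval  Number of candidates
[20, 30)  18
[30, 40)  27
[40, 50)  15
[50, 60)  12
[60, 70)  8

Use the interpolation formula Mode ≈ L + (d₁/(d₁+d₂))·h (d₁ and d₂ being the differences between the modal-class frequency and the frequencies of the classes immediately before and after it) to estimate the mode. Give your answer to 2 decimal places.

34.29

Modal class: [30, 40) (highest frequency 27).
d₁ = 27 − 18 = 9, d₂ = 27 − 15 = 12
Mode ≈ 30 + (9/(9+12)) × 10 = 30 + 4.2857 = 34.2857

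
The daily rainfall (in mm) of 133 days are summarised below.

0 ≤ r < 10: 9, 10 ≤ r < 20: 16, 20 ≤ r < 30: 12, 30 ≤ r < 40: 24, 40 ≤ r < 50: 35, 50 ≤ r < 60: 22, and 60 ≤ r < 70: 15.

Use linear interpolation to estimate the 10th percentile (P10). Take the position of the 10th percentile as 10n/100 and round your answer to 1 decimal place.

12.7

Cumulative frequencies: 9, 25, 37, 61, 96, 118, 133
n = 133; position = 10n/100 = 13.3.
This falls in the class 10 ≤ r < 20: L = 10, F = 9, f = 16, h = 10.
10th percentile ≈ 10 + ((13.3 − 9) / 16) × 10 = 12.6875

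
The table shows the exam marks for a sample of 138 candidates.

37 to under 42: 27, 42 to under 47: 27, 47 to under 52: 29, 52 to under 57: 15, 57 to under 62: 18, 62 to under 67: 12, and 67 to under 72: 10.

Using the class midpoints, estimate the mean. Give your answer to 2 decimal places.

Midpoints: 39.5, 44.5, 49.5, 54.5, 59.5, 64.5, 69.5
Σfm = 27×39.5 + 27×44.5 + 29×49.5 + 15×54.5 + 18×59.5 + 12×64.5 + 10×69.5 = 7061
n = Σf = 138
Mean = 7061 / 138 = 51.1667

51.17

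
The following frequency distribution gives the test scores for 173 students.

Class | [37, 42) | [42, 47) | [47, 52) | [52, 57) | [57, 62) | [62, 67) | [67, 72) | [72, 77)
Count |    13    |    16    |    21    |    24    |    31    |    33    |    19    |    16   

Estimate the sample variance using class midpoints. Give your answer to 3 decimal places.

Midpoints: 39.5, 44.5, 49.5, 54.5, 59.5, 64.5, 69.5, 74.5
n = 173, Σfm = 10058.5, mean = 58.1416
Σfm² = 602323.25
Σf(m − x̄)² = Σfm² − (Σfm)²/n = 602323.25 − 10058.5²/173 = 17505.7803
Sample variance = 17505.7803 / 172 = 101.7778

101.778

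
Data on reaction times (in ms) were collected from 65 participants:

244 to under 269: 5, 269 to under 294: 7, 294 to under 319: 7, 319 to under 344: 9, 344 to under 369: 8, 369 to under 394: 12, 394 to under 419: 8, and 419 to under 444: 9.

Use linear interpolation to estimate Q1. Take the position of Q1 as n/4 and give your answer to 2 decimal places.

309.18

Cumulative frequencies: 5, 12, 19, 28, 36, 48, 56, 65
n = 65; position = n/4 = 16.25.
This falls in the class 294 to under 319: L = 294, F = 12, f = 7, h = 25.
Lower quartile ≈ 294 + ((16.25 − 12) / 7) × 25 = 309.1786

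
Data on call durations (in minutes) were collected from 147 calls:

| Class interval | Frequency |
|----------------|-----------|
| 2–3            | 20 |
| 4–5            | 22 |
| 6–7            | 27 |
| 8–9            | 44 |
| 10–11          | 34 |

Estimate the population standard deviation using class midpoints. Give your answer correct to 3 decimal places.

Midpoints: 2.5, 4.5, 6.5, 8.5, 10.5
n = 147, Σfm = 1055.5, mean = 7.1803
Σfm² = 8638.75
Σf(m − x̄)² = Σfm² − (Σfm)²/n = 8638.75 − 1055.5²/147 = 1059.9728
Population variance = 1059.9728 / 147 = 7.2107
Standard deviation = √7.2107 = 2.6853

2.685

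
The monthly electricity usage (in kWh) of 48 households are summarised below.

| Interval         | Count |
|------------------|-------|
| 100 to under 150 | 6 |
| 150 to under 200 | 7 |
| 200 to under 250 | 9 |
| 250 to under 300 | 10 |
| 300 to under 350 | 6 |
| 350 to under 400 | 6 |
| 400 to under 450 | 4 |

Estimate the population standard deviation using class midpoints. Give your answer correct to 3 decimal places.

89.698

Midpoints: 125, 175, 225, 275, 325, 375, 425
n = 48, Σfm = 12650, mean = 263.5417
Σfm² = 3720000
Σf(m − x̄)² = Σfm² − (Σfm)²/n = 3720000 − 12650²/48 = 386197.9167
Population variance = 386197.9167 / 48 = 8045.7899
Standard deviation = √8045.7899 = 89.6983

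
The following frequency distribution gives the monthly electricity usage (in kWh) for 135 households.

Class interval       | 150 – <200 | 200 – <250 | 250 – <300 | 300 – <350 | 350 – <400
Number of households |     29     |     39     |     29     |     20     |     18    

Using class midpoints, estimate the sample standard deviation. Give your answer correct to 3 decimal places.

66.151

Midpoints: 175, 225, 275, 325, 375
n = 135, Σfm = 35075, mean = 259.8148
Σfm² = 9699375
Σf(m − x̄)² = Σfm² − (Σfm)²/n = 9699375 − 35075²/135 = 586370.3704
Sample variance = 586370.3704 / 134 = 4375.8983
Standard deviation = √4375.8983 = 66.1506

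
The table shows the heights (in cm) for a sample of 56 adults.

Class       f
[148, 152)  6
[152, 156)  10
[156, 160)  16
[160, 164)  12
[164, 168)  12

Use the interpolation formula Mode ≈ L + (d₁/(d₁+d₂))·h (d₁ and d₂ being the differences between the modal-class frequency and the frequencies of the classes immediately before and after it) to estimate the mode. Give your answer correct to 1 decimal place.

Modal class: [156, 160) (highest frequency 16).
d₁ = 16 − 10 = 6, d₂ = 16 − 12 = 4
Mode ≈ 156 + (6/(6+4)) × 4 = 156 + 2.4000 = 158.4000

158.4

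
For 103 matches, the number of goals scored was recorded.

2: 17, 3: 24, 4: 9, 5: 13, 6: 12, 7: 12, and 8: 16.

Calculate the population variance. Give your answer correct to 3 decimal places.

4.431

Values: 2, 3, 4, 5, 6, 7, 8
n = 103, Σfx = 491, mean = 4.7670
Σfx² = 2797
Σf(x − x̄)² = Σfx² − (Σfx)²/n = 2797 − 491²/103 = 456.4078
Population variance = 456.4078 / 103 = 4.4311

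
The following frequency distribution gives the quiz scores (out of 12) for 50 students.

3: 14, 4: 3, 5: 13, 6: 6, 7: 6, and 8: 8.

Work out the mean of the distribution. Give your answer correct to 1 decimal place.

5.2

Values: 3, 4, 5, 6, 7, 8
Σfx = 14×3 + 3×4 + 13×5 + 6×6 + 6×7 + 8×8 = 261
n = Σf = 50
Mean = 261 / 50 = 5.2200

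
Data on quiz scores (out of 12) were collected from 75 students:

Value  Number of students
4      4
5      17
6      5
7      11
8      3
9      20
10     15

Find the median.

8

Cumulative frequencies: 4, 21, 26, 37, 40, 60, 75
n = 75, so the median is the value in position (n+1)/2 = 38.
Position 38 falls at value 8.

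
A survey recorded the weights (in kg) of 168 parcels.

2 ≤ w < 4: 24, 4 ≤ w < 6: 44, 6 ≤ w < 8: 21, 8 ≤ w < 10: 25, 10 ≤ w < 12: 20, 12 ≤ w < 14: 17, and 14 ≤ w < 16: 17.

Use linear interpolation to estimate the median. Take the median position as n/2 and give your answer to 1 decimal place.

7.5

Cumulative frequencies: 24, 68, 89, 114, 134, 151, 168
n = 168; position = n/2 = 84.
This falls in the class 6 ≤ w < 8: L = 6, F = 68, f = 21, h = 2.
Median ≈ 6 + ((84 − 68) / 21) × 2 = 7.5238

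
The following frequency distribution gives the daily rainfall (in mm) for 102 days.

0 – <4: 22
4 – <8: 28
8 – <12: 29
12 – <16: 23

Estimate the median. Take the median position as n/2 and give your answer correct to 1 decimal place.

8.1

Cumulative frequencies: 22, 50, 79, 102
n = 102; position = n/2 = 51.
This falls in the class 8 – <12: L = 8, F = 50, f = 29, h = 4.
Median ≈ 8 + ((51 − 50) / 29) × 4 = 8.1379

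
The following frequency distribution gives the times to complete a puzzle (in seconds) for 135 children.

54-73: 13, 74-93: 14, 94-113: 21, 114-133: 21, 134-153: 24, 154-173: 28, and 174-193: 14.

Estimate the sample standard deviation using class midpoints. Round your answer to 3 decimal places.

36.546

Midpoints: 63.5, 83.5, 103.5, 123.5, 143.5, 163.5, 183.5
n = 135, Σfm = 17352.5, mean = 128.5370
Σfm² = 2409413.75
Σf(m − x̄)² = Σfm² − (Σfm)²/n = 2409413.75 − 17352.5²/135 = 178974.8148
Sample variance = 178974.8148 / 134 = 1335.6329
Standard deviation = √1335.6329 = 36.5463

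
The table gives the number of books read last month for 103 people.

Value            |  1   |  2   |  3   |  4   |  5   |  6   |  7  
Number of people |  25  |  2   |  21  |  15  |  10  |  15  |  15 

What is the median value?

4

Cumulative frequencies: 25, 27, 48, 63, 73, 88, 103
n = 103, so the median is the value in position (n+1)/2 = 52.
Position 52 falls at value 4.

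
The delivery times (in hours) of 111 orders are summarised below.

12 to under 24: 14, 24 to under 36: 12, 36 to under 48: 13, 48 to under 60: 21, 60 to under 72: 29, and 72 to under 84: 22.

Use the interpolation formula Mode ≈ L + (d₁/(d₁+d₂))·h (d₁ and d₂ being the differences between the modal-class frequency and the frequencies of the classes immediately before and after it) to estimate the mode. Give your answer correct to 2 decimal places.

Modal class: 60 to under 72 (highest frequency 29).
d₁ = 29 − 21 = 8, d₂ = 29 − 22 = 7
Mode ≈ 60 + (8/(8+7)) × 12 = 60 + 6.4000 = 66.4000

66.40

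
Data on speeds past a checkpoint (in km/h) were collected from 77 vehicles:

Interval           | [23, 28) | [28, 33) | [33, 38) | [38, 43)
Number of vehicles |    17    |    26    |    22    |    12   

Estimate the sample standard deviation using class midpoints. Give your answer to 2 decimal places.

5.00

Midpoints: 25.5, 30.5, 35.5, 40.5
n = 77, Σfm = 2493.5, mean = 32.3831
Σfm² = 82649.25
Σf(m − x̄)² = Σfm² − (Σfm)²/n = 82649.25 − 2493.5²/77 = 1901.9481
Sample variance = 1901.9481 / 76 = 25.0256
Standard deviation = √25.0256 = 5.0026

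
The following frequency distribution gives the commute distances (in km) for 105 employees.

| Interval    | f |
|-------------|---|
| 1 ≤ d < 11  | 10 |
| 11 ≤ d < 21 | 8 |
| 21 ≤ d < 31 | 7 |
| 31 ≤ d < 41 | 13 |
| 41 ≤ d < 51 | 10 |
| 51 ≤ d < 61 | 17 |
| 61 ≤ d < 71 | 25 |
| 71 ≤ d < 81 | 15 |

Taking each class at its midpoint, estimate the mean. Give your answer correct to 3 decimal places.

Midpoints: 6, 16, 26, 36, 46, 56, 66, 76
Σfm = 10×6 + 8×16 + 7×26 + 13×36 + 10×46 + 17×56 + 25×66 + 15×76 = 5040
n = Σf = 105
Mean = 5040 / 105 = 48.0000

48.000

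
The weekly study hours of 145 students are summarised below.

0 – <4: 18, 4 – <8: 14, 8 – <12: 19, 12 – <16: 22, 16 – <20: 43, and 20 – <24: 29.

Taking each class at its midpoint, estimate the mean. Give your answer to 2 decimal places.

Midpoints: 2, 6, 10, 14, 18, 22
Σfm = 18×2 + 14×6 + 19×10 + 22×14 + 43×18 + 29×22 = 2030
n = Σf = 145
Mean = 2030 / 145 = 14.0000

14.00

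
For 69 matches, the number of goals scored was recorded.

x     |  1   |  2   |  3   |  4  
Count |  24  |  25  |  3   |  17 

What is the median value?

Cumulative frequencies: 24, 49, 52, 69
n = 69, so the median is the value in position (n+1)/2 = 35.
Position 35 falls at value 2.

2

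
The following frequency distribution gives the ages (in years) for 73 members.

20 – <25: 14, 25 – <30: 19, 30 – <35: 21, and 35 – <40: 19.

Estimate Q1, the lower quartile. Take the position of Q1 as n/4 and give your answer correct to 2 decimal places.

26.12

Cumulative frequencies: 14, 33, 54, 73
n = 73; position = n/4 = 18.25.
This falls in the class 25 – <30: L = 25, F = 14, f = 19, h = 5.
Lower quartile ≈ 25 + ((18.25 − 14) / 19) × 5 = 26.1184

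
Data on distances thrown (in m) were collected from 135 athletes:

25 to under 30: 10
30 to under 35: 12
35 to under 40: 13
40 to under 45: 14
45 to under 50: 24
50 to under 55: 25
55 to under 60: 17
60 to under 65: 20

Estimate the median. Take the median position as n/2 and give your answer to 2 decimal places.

48.85

Cumulative frequencies: 10, 22, 35, 49, 73, 98, 115, 135
n = 135; position = n/2 = 67.5.
This falls in the class 45 to under 50: L = 45, F = 49, f = 24, h = 5.
Median ≈ 45 + ((67.5 − 49) / 24) × 5 = 48.8542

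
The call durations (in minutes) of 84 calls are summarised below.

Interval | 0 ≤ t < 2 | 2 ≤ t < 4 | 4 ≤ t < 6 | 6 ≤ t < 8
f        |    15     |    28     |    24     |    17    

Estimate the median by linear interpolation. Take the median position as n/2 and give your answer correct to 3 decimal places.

3.929

Cumulative frequencies: 15, 43, 67, 84
n = 84; position = n/2 = 42.
This falls in the class 2 ≤ t < 4: L = 2, F = 15, f = 28, h = 2.
Median ≈ 2 + ((42 − 15) / 28) × 2 = 3.9286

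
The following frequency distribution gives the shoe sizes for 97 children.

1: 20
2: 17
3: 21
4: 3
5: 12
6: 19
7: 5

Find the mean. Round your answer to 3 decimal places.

3.485

Values: 1, 2, 3, 4, 5, 6, 7
Σfx = 20×1 + 17×2 + 21×3 + 3×4 + 12×5 + 19×6 + 5×7 = 338
n = Σf = 97
Mean = 338 / 97 = 3.4845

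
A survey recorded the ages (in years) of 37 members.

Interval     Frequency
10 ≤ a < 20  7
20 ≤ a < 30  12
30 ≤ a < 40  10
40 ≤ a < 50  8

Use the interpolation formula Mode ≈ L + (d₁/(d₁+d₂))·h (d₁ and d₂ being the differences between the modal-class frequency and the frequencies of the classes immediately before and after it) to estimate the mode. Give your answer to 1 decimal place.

Modal class: 20 ≤ a < 30 (highest frequency 12).
d₁ = 12 − 7 = 5, d₂ = 12 − 10 = 2
Mode ≈ 20 + (5/(5+2)) × 10 = 20 + 7.1429 = 27.1429

27.1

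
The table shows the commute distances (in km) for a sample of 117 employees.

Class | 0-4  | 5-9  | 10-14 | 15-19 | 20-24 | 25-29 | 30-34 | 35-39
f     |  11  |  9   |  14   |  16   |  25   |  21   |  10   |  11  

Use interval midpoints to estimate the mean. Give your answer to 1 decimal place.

Midpoints: 2, 7, 12, 17, 22, 27, 32, 37
Σfm = 11×2 + 9×7 + 14×12 + 16×17 + 25×22 + 21×27 + 10×32 + 11×37 = 2369
n = Σf = 117
Mean = 2369 / 117 = 20.2479

20.2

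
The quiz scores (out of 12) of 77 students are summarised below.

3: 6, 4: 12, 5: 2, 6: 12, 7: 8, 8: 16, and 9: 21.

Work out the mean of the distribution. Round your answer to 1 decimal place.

Values: 3, 4, 5, 6, 7, 8, 9
Σfx = 6×3 + 12×4 + 2×5 + 12×6 + 8×7 + 16×8 + 21×9 = 521
n = Σf = 77
Mean = 521 / 77 = 6.7662

6.8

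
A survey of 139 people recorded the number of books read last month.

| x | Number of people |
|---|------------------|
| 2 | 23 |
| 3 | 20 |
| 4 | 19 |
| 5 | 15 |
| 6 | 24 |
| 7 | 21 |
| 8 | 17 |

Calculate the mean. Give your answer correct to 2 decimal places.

4.92

Values: 2, 3, 4, 5, 6, 7, 8
Σfx = 23×2 + 20×3 + 19×4 + 15×5 + 24×6 + 21×7 + 17×8 = 684
n = Σf = 139
Mean = 684 / 139 = 4.9209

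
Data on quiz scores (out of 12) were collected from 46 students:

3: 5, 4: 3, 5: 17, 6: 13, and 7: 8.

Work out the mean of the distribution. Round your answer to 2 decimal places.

5.35

Values: 3, 4, 5, 6, 7
Σfx = 5×3 + 3×4 + 17×5 + 13×6 + 8×7 = 246
n = Σf = 46
Mean = 246 / 46 = 5.3478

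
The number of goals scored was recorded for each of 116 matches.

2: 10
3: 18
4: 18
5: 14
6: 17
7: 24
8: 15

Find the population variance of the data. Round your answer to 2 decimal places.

3.64

Values: 2, 3, 4, 5, 6, 7, 8
n = 116, Σfx = 606, mean = 5.2241
Σfx² = 3588
Σf(x − x̄)² = Σfx² − (Σfx)²/n = 3588 − 606²/116 = 422.1724
Population variance = 422.1724 / 116 = 3.6394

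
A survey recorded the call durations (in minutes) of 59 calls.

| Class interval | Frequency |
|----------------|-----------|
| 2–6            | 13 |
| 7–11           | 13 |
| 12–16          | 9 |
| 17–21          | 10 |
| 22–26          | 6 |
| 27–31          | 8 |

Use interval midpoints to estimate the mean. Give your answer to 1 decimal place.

Midpoints: 4, 9, 14, 19, 24, 29
Σfm = 13×4 + 13×9 + 9×14 + 10×19 + 6×24 + 8×29 = 861
n = Σf = 59
Mean = 861 / 59 = 14.5932

14.6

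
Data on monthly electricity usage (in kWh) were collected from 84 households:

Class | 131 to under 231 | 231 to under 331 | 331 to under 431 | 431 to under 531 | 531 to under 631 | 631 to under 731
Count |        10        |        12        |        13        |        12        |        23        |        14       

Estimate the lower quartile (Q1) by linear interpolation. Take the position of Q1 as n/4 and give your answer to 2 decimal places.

322.67

Cumulative frequencies: 10, 22, 35, 47, 70, 84
n = 84; position = n/4 = 21.
This falls in the class 231 to under 331: L = 231, F = 10, f = 12, h = 100.
Lower quartile ≈ 231 + ((21 − 10) / 12) × 100 = 322.6667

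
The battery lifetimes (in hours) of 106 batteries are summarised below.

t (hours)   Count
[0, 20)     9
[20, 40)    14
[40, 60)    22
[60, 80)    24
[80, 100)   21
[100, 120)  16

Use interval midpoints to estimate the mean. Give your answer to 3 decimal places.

65.472

Midpoints: 10, 30, 50, 70, 90, 110
Σfm = 9×10 + 14×30 + 22×50 + 24×70 + 21×90 + 16×110 = 6940
n = Σf = 106
Mean = 6940 / 106 = 65.4717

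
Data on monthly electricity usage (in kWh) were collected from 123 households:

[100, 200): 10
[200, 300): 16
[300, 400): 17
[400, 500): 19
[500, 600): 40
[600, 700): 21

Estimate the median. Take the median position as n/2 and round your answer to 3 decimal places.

497.368

Cumulative frequencies: 10, 26, 43, 62, 102, 123
n = 123; position = n/2 = 61.5.
This falls in the class [400, 500): L = 400, F = 43, f = 19, h = 100.
Median ≈ 400 + ((61.5 − 43) / 19) × 100 = 497.3684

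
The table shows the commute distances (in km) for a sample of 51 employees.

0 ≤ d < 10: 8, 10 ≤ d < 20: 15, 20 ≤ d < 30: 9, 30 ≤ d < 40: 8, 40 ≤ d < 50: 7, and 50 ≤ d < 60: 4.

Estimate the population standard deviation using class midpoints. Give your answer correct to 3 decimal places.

15.264

Midpoints: 5, 15, 25, 35, 45, 55
n = 51, Σfm = 1305, mean = 25.5882
Σfm² = 45275
Σf(m − x̄)² = Σfm² − (Σfm)²/n = 45275 − 1305²/51 = 11882.3529
Population variance = 11882.3529 / 51 = 232.9873
Standard deviation = √232.9873 = 15.2639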